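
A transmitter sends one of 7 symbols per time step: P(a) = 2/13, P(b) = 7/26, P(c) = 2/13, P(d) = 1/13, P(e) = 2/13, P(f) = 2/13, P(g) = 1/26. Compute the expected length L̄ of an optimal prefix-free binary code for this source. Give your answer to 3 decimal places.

2.692 bits/symbol

Repeatedly combine the two least-probable nodes; the expected code length is the sum of the merged weights.
merge 1/26 + 1/13 → 3/26
merge 3/26 + 2/13 → 7/26
merge 2/13 + 2/13 → 4/13
merge 2/13 + 7/26 → 11/26
merge 7/26 + 4/13 → 15/26
merge 11/26 + 15/26 → 1
L = 3/26 + 7/26 + 4/13 + 11/26 + 15/26 + 1 = 35/13 ≈ 2.692 bits/symbol.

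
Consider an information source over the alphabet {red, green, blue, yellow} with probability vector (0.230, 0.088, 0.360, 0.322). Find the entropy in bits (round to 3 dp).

H = −Σ pᵢ log₂ pᵢ.
−0.230·log₂(0.230) = 0.4877
−0.088·log₂(0.088) = 0.3086
−0.360·log₂(0.360) = 0.5306
−0.322·log₂(0.322) = 0.5264
Sum ≈ 1.8533 → 1.853 bits.

1.853 bits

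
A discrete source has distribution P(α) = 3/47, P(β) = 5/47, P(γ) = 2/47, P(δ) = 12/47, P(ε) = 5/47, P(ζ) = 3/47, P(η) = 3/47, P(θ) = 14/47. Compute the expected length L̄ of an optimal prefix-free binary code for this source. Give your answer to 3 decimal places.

2.681 bits/symbol

Repeatedly combine the two least-probable nodes; the expected code length is the sum of the merged weights.
merge 2/47 + 3/47 → 5/47
merge 3/47 + 3/47 → 6/47
merge 5/47 + 5/47 → 10/47
merge 5/47 + 6/47 → 11/47
merge 10/47 + 11/47 → 21/47
merge 12/47 + 14/47 → 26/47
merge 21/47 + 26/47 → 1
L = 5/47 + 6/47 + 10/47 + 11/47 + 21/47 + 26/47 + 1 = 126/47 ≈ 2.681 bits/symbol.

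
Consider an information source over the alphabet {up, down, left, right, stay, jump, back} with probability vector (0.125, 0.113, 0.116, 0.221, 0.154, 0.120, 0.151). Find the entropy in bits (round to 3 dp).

2.767 bits

H = −Σ pᵢ log₂ pᵢ.
−0.125·log₂(0.125) = 0.3750
−0.113·log₂(0.113) = 0.3555
−0.116·log₂(0.116) = 0.3605
−0.221·log₂(0.221) = 0.4813
−0.154·log₂(0.154) = 0.4156
−0.120·log₂(0.120) = 0.3671
−0.151·log₂(0.151) = 0.4118
Sum ≈ 2.7668 → 2.767 bits.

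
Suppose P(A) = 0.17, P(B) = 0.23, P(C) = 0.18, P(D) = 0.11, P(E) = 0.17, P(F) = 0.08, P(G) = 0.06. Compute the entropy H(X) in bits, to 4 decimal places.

H = −Σ pᵢ log₂ pᵢ.
−0.17·log₂(0.17) = 0.4346
−0.23·log₂(0.23) = 0.4877
−0.18·log₂(0.18) = 0.4453
−0.11·log₂(0.11) = 0.3503
−0.17·log₂(0.17) = 0.4346
−0.08·log₂(0.08) = 0.2915
−0.06·log₂(0.06) = 0.2435
Sum ≈ 2.6875 → 2.6875 bits.

2.6875 bits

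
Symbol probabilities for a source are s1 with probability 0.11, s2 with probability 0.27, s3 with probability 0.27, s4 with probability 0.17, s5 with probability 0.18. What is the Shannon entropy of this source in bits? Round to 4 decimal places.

2.2502 bits

H = −Σ pᵢ log₂ pᵢ.
−0.11·log₂(0.11) = 0.3503
−0.27·log₂(0.27) = 0.5100
−0.27·log₂(0.27) = 0.5100
−0.17·log₂(0.17) = 0.4346
−0.18·log₂(0.18) = 0.4453
Sum ≈ 2.2502 → 2.2502 bits.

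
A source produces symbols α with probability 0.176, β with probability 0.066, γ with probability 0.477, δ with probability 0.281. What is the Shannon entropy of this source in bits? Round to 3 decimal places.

1.724 bits

H = −Σ pᵢ log₂ pᵢ.
−0.176·log₂(0.176) = 0.4411
−0.066·log₂(0.066) = 0.2588
−0.477·log₂(0.477) = 0.5094
−0.281·log₂(0.281) = 0.5146
Sum ≈ 1.7239 → 1.724 bits.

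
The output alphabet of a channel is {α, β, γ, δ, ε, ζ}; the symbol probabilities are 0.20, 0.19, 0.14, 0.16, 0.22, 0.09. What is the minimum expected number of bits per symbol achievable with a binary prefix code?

Repeatedly combine the two least-probable nodes; the expected code length is the sum of the merged weights.
merge 9/100 + 7/50 → 23/100
merge 4/25 + 19/100 → 7/20
merge 1/5 + 11/50 → 21/50
merge 23/100 + 7/20 → 29/50
merge 21/50 + 29/50 → 1
L = 23/100 + 7/20 + 21/50 + 29/50 + 1 = 129/50 = 2.58 bits/symbol.

2.58 bits/symbol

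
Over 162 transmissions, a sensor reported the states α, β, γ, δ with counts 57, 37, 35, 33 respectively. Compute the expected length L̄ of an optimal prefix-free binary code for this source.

Probabilities are the counts divided by 162.
Repeatedly combine the two least-probable nodes; the expected code length is the sum of the merged weights.
merge 11/54 + 35/162 → 34/81
merge 37/162 + 19/54 → 47/81
merge 34/81 + 47/81 → 1
L = 34/81 + 47/81 + 1 = 2 bits/symbol.

2 bits/symbol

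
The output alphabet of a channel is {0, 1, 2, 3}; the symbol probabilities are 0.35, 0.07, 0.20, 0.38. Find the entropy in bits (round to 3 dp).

H = −Σ pᵢ log₂ pᵢ.
−0.35·log₂(0.35) = 0.5301
−0.07·log₂(0.07) = 0.2686
−0.20·log₂(0.20) = 0.4644
−0.38·log₂(0.38) = 0.5305
Sum ≈ 1.7935 → 1.793 bits.

1.793 bits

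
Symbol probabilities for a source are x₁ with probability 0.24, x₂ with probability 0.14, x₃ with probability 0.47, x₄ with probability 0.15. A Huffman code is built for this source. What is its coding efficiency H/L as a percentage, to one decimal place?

99.7%

Entropy H = −Σ p log₂ p ≈ 1.8137 bits.
Huffman merges: 7/50+3/20→29/100; 6/25+29/100→53/100; 47/100+53/100→1. L = 91/50 ≈ 1.8200.
Efficiency = H/L = 1.8137/1.8200 = 99.7%.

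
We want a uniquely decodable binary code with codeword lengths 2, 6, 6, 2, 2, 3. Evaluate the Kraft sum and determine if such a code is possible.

0.90625; yes

With common denominator 2^6 = 64: Σ 2^(−ℓᵢ) = 16/64 + 1/64 + 1/64 + 16/64 + 16/64 + 8/64 = 58/64 = 0.90625.
Kraft's inequality requires Σ ≤ 1; here Σ = 0.90625 ≤ 1, so such a prefix code exists.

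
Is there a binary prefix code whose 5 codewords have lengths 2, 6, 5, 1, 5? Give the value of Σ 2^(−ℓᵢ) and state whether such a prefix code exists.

0.828125; yes

With common denominator 2^6 = 64: Σ 2^(−ℓᵢ) = 16/64 + 1/64 + 2/64 + 32/64 + 2/64 = 53/64 = 0.828125.
Kraft's inequality requires Σ ≤ 1; here Σ = 0.828125 ≤ 1, so such a prefix code exists.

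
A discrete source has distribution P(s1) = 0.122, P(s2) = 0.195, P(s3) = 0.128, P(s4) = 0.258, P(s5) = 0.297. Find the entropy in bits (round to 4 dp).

H = −Σ pᵢ log₂ pᵢ.
−0.122·log₂(0.122) = 0.3703
−0.195·log₂(0.195) = 0.4599
−0.128·log₂(0.128) = 0.3796
−0.258·log₂(0.258) = 0.5043
−0.297·log₂(0.297) = 0.5202
Sum ≈ 2.2343 → 2.2343 bits.

2.2343 bits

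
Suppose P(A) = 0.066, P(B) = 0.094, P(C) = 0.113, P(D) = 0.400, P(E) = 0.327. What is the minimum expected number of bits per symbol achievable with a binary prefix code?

2.033 bits/symbol

Repeatedly combine the two least-probable nodes; the expected code length is the sum of the merged weights.
merge 33/500 + 47/500 → 4/25
merge 113/1000 + 4/25 → 273/1000
merge 273/1000 + 327/1000 → 3/5
merge 2/5 + 3/5 → 1
L = 4/25 + 273/1000 + 3/5 + 1 = 2033/1000 = 2.033 bits/symbol.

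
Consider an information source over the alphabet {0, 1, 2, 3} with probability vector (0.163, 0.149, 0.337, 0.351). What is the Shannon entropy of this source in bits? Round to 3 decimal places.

H = −Σ pᵢ log₂ pᵢ.
−0.163·log₂(0.163) = 0.4266
−0.149·log₂(0.149) = 0.4092
−0.337·log₂(0.337) = 0.5288
−0.351·log₂(0.351) = 0.5302
Sum ≈ 1.8948 → 1.895 bits.

1.895 bits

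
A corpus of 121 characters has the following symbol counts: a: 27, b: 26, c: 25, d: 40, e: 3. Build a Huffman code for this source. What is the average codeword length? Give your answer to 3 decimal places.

Probabilities are the counts divided by 121.
Repeatedly combine the two least-probable nodes; the expected code length is the sum of the merged weights.
merge 3/121 + 25/121 → 28/121
merge 26/121 + 27/121 → 53/121
merge 28/121 + 40/121 → 68/121
merge 53/121 + 68/121 → 1
L = 28/121 + 53/121 + 68/121 + 1 = 270/121 ≈ 2.231 bits/symbol.

2.231 bits/symbol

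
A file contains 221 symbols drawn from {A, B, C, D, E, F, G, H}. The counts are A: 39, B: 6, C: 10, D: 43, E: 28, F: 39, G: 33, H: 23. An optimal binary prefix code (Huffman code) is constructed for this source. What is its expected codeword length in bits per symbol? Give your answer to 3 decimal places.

Probabilities are the counts divided by 221.
Repeatedly combine the two least-probable nodes; the expected code length is the sum of the merged weights.
merge 6/221 + 10/221 → 16/221
merge 16/221 + 23/221 → 3/17
merge 28/221 + 33/221 → 61/221
merge 3/17 + 3/17 → 6/17
merge 3/17 + 43/221 → 82/221
merge 61/221 + 6/17 → 139/221
merge 82/221 + 139/221 → 1
L = 16/221 + 3/17 + 61/221 + 6/17 + 82/221 + 139/221 + 1 = 636/221 ≈ 2.878 bits/symbol.

2.878 bits/symbol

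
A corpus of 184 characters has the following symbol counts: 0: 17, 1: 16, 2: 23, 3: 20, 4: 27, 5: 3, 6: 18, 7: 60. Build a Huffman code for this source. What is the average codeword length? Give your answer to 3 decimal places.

Probabilities are the counts divided by 184.
Repeatedly combine the two least-probable nodes; the expected code length is the sum of the merged weights.
merge 3/184 + 2/23 → 19/184
merge 17/184 + 9/92 → 35/184
merge 19/184 + 5/46 → 39/184
merge 1/8 + 27/184 → 25/92
merge 35/184 + 39/184 → 37/92
merge 25/92 + 15/46 → 55/92
merge 37/92 + 55/92 → 1
L = 19/184 + 35/184 + 39/184 + 25/92 + 37/92 + 55/92 + 1 = 511/184 ≈ 2.777 bits/symbol.

2.777 bits/symbol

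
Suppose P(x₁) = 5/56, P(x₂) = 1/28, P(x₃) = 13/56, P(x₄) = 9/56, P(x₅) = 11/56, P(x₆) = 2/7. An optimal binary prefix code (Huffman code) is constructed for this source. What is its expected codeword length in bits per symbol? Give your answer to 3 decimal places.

Repeatedly combine the two least-probable nodes; the expected code length is the sum of the merged weights.
merge 1/28 + 5/56 → 1/8
merge 1/8 + 9/56 → 2/7
merge 11/56 + 13/56 → 3/7
merge 2/7 + 2/7 → 4/7
merge 3/7 + 4/7 → 1
L = 1/8 + 2/7 + 3/7 + 4/7 + 1 = 135/56 ≈ 2.411 bits/symbol.

2.411 bits/symbol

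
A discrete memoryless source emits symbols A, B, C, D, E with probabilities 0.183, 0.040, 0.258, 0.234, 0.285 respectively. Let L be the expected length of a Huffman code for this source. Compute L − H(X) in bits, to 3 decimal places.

0.078 bits

Entropy H = −Σ p log₂ p ≈ 2.1448 bits.
Huffman merges: 1/25+183/1000→223/1000; 223/1000+117/500→457/1000; 129/500+57/200→543/1000; 457/1000+543/1000→1. L = 2223/1000 ≈ 2.2230.
L − H = 2.2230 − 2.1448 = 0.078 bits.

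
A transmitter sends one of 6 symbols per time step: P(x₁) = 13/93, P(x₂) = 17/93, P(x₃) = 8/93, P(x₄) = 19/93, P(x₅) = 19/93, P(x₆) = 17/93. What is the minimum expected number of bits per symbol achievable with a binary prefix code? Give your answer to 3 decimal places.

2.591 bits/symbol

Repeatedly combine the two least-probable nodes; the expected code length is the sum of the merged weights.
merge 8/93 + 13/93 → 7/31
merge 17/93 + 17/93 → 34/93
merge 19/93 + 19/93 → 38/93
merge 7/31 + 34/93 → 55/93
merge 38/93 + 55/93 → 1
L = 7/31 + 34/93 + 38/93 + 55/93 + 1 = 241/93 ≈ 2.591 bits/symbol.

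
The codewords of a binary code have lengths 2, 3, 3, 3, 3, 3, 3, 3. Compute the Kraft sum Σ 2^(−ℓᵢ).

1.125

With common denominator 2^3 = 8: Σ 2^(−ℓᵢ) = 2/8 + 1/8 + 1/8 + 1/8 + 1/8 + 1/8 + 1/8 + 1/8 = 9/8 = 1.125.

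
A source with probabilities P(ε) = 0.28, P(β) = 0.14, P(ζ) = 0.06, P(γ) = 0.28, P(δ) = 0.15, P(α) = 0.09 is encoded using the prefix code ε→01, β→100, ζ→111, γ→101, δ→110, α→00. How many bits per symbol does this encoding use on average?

2.63 bits/symbol

L̄ = Σ pᵢ·ℓᵢ = 0.28·2 + 0.14·3 + 0.06·3 + 0.28·3 + 0.15·3 + 0.09·2 = 2.63 bits/symbol.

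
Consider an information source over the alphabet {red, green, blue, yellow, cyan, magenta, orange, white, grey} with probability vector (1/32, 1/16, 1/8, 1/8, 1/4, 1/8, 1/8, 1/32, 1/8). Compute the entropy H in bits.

Each probability is a power of 1/2, so log₂(1/p) is an integer.
H = Σ p·log₂(1/p) = 1/32·5 + 1/16·4 + 1/8·3 + 1/8·3 + 1/4·2 + 1/8·3 + 1/8·3 + 1/32·5 + 1/8·3 = 2.9375 bits.

2.9375 bits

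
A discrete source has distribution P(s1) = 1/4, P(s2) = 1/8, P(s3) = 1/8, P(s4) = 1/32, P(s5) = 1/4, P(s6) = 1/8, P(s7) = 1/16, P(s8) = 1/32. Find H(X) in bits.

Each probability is a power of 1/2, so log₂(1/p) is an integer.
H = Σ p·log₂(1/p) = 1/4·2 + 1/8·3 + 1/8·3 + 1/32·5 + 1/4·2 + 1/8·3 + 1/16·4 + 1/32·5 = 2.6875 bits.

2.6875 bits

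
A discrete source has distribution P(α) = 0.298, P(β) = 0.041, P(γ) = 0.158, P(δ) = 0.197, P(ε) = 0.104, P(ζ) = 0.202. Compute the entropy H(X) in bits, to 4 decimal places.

H = −Σ pᵢ log₂ pᵢ.
−0.298·log₂(0.298) = 0.5205
−0.041·log₂(0.041) = 0.1889
−0.158·log₂(0.158) = 0.4206
−0.197·log₂(0.197) = 0.4617
−0.104·log₂(0.104) = 0.3396
−0.202·log₂(0.202) = 0.4661
Sum ≈ 2.3975 → 2.3975 bits.

2.3975 bits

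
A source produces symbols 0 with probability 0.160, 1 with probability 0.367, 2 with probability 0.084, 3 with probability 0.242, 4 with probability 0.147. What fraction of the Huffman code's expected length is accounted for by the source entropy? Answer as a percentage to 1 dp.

96.6%

Entropy H = −Σ p log₂ p ≈ 2.1559 bits.
Huffman merges: 21/250+147/1000→231/1000; 4/25+231/1000→391/1000; 121/500+367/1000→609/1000; 391/1000+609/1000→1. L = 2231/1000 ≈ 2.2310.
Efficiency = H/L = 2.1559/2.2310 = 96.6%.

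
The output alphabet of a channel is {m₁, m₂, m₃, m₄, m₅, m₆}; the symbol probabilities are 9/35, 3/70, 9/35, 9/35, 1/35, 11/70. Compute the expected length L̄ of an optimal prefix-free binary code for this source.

2.3 bits/symbol

Repeatedly combine the two least-probable nodes; the expected code length is the sum of the merged weights.
merge 1/35 + 3/70 → 1/14
merge 1/14 + 11/70 → 8/35
merge 8/35 + 9/35 → 17/35
merge 9/35 + 9/35 → 18/35
merge 17/35 + 18/35 → 1
L = 1/14 + 8/35 + 17/35 + 18/35 + 1 = 23/10 = 2.3 bits/symbol.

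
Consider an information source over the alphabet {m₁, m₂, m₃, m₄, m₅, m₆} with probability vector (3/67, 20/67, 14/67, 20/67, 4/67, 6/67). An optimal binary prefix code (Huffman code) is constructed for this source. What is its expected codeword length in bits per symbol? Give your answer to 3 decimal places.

Repeatedly combine the two least-probable nodes; the expected code length is the sum of the merged weights.
merge 3/67 + 4/67 → 7/67
merge 6/67 + 7/67 → 13/67
merge 13/67 + 14/67 → 27/67
merge 20/67 + 20/67 → 40/67
merge 27/67 + 40/67 → 1
L = 7/67 + 13/67 + 27/67 + 40/67 + 1 = 154/67 ≈ 2.299 bits/symbol.

2.299 bits/symbol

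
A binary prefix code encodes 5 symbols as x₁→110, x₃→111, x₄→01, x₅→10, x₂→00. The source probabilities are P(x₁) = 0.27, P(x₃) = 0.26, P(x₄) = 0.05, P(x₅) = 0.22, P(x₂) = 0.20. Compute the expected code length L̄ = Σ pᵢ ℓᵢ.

L̄ = Σ pᵢ·ℓᵢ = 0.27·3 + 0.26·3 + 0.05·2 + 0.22·2 + 0.20·2 = 2.53 bits/symbol.

2.53 bits/symbol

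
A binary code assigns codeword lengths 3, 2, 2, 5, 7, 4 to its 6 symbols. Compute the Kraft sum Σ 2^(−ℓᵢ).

With common denominator 2^7 = 128: Σ 2^(−ℓᵢ) = 16/128 + 32/128 + 32/128 + 4/128 + 1/128 + 8/128 = 93/128 = 0.7265625.

0.7265625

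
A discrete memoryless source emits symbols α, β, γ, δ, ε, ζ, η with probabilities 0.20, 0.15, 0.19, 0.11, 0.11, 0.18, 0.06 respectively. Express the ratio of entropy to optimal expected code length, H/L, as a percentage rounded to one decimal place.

Entropy H = −Σ p log₂ p ≈ 2.7196 bits.
Huffman merges: 3/50+11/100→17/100; 11/100+3/20→13/50; 17/100+9/50→7/20; 19/100+1/5→39/100; 13/50+7/20→61/100; 39/100+61/100→1. L = 139/50 ≈ 2.7800.
Efficiency = H/L = 2.7196/2.7800 = 97.8%.

97.8%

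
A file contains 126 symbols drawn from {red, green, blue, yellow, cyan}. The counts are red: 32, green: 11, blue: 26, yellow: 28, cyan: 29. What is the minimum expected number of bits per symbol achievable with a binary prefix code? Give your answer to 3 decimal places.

Probabilities are the counts divided by 126.
Repeatedly combine the two least-probable nodes; the expected code length is the sum of the merged weights.
merge 11/126 + 13/63 → 37/126
merge 2/9 + 29/126 → 19/42
merge 16/63 + 37/126 → 23/42
merge 19/42 + 23/42 → 1
L = 37/126 + 19/42 + 23/42 + 1 = 289/126 ≈ 2.294 bits/symbol.

2.294 bits/symbol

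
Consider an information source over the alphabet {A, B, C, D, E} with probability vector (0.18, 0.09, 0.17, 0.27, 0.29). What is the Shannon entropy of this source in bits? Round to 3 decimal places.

H = −Σ pᵢ log₂ pᵢ.
−0.18·log₂(0.18) = 0.4453
−0.09·log₂(0.09) = 0.3127
−0.17·log₂(0.17) = 0.4346
−0.27·log₂(0.27) = 0.5100
−0.29·log₂(0.29) = 0.5179
Sum ≈ 2.2205 → 2.220 bits.

2.220 bits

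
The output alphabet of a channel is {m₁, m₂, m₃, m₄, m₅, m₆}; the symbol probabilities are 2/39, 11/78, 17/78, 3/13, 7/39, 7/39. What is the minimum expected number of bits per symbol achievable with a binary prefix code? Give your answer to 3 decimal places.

Repeatedly combine the two least-probable nodes; the expected code length is the sum of the merged weights.
merge 2/39 + 11/78 → 5/26
merge 7/39 + 7/39 → 14/39
merge 5/26 + 17/78 → 16/39
merge 3/13 + 14/39 → 23/39
merge 16/39 + 23/39 → 1
L = 5/26 + 14/39 + 16/39 + 23/39 + 1 = 199/78 ≈ 2.551 bits/symbol.

2.551 bits/symbol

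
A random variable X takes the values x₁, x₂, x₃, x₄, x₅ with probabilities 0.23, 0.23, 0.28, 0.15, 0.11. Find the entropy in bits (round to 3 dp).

2.250 bits

H = −Σ pᵢ log₂ pᵢ.
−0.23·log₂(0.23) = 0.4877
−0.23·log₂(0.23) = 0.4877
−0.28·log₂(0.28) = 0.5142
−0.15·log₂(0.15) = 0.4105
−0.11·log₂(0.11) = 0.3503
Sum ≈ 2.2504 → 2.250 bits.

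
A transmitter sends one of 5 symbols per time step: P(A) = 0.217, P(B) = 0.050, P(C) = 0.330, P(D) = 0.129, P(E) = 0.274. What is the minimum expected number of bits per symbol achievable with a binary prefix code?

2.179 bits/symbol

Repeatedly combine the two least-probable nodes; the expected code length is the sum of the merged weights.
merge 1/20 + 129/1000 → 179/1000
merge 179/1000 + 217/1000 → 99/250
merge 137/500 + 33/100 → 151/250
merge 99/250 + 151/250 → 1
L = 179/1000 + 99/250 + 151/250 + 1 = 2179/1000 = 2.179 bits/symbol.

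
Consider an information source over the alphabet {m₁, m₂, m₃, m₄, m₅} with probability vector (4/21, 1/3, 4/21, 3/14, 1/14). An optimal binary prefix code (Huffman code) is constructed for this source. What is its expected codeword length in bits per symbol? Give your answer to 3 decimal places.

Repeatedly combine the two least-probable nodes; the expected code length is the sum of the merged weights.
merge 1/14 + 4/21 → 11/42
merge 4/21 + 3/14 → 17/42
merge 11/42 + 1/3 → 25/42
merge 17/42 + 25/42 → 1
L = 11/42 + 17/42 + 25/42 + 1 = 95/42 ≈ 2.262 bits/symbol.

2.262 bits/symbol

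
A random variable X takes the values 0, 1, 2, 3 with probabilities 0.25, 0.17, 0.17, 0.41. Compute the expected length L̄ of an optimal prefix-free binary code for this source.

Repeatedly combine the two least-probable nodes; the expected code length is the sum of the merged weights.
merge 17/100 + 17/100 → 17/50
merge 1/4 + 17/50 → 59/100
merge 41/100 + 59/100 → 1
L = 17/50 + 59/100 + 1 = 193/100 = 1.93 bits/symbol.

1.93 bits/symbol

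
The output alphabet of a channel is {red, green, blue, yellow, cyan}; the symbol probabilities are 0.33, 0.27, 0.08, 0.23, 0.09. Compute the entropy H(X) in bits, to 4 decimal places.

2.1297 bits

H = −Σ pᵢ log₂ pᵢ.
−0.33·log₂(0.33) = 0.5278
−0.27·log₂(0.27) = 0.5100
−0.08·log₂(0.08) = 0.2915
−0.23·log₂(0.23) = 0.4877
−0.09·log₂(0.09) = 0.3127
Sum ≈ 2.1297 → 2.1297 bits.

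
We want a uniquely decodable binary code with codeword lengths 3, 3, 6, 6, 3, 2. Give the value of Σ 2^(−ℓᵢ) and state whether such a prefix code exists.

With common denominator 2^6 = 64: Σ 2^(−ℓᵢ) = 8/64 + 8/64 + 1/64 + 1/64 + 8/64 + 16/64 = 42/64 = 0.65625.
Kraft's inequality requires Σ ≤ 1; here Σ = 0.65625 ≤ 1, so such a prefix code exists.

0.65625; yes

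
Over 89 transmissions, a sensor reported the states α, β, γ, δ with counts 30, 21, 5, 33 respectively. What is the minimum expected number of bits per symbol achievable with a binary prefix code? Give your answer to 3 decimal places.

Probabilities are the counts divided by 89.
Repeatedly combine the two least-probable nodes; the expected code length is the sum of the merged weights.
merge 5/89 + 21/89 → 26/89
merge 26/89 + 30/89 → 56/89
merge 33/89 + 56/89 → 1
L = 26/89 + 56/89 + 1 = 171/89 ≈ 1.921 bits/symbol.

1.921 bits/symbol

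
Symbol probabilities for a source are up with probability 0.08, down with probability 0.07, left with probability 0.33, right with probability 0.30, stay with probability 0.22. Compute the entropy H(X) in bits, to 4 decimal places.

H = −Σ pᵢ log₂ pᵢ.
−0.08·log₂(0.08) = 0.2915
−0.07·log₂(0.07) = 0.2686
−0.33·log₂(0.33) = 0.5278
−0.30·log₂(0.30) = 0.5211
−0.22·log₂(0.22) = 0.4806
Sum ≈ 2.0895 → 2.0895 bits.

2.0895 bits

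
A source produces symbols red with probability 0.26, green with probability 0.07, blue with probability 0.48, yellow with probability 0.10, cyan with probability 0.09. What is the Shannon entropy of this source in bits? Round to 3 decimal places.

H = −Σ pᵢ log₂ pᵢ.
−0.26·log₂(0.26) = 0.5053
−0.07·log₂(0.07) = 0.2686
−0.48·log₂(0.48) = 0.5083
−0.10·log₂(0.10) = 0.3322
−0.09·log₂(0.09) = 0.3127
Sum ≈ 1.9270 → 1.927 bits.

1.927 bits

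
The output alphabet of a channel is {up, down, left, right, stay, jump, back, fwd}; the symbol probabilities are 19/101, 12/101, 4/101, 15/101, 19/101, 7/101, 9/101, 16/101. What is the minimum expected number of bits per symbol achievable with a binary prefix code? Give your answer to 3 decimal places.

Repeatedly combine the two least-probable nodes; the expected code length is the sum of the merged weights.
merge 4/101 + 7/101 → 11/101
merge 9/101 + 11/101 → 20/101
merge 12/101 + 15/101 → 27/101
merge 16/101 + 19/101 → 35/101
merge 19/101 + 20/101 → 39/101
merge 27/101 + 35/101 → 62/101
merge 39/101 + 62/101 → 1
L = 11/101 + 20/101 + 27/101 + 35/101 + 39/101 + 62/101 + 1 = 295/101 ≈ 2.921 bits/symbol.

2.921 bits/symbol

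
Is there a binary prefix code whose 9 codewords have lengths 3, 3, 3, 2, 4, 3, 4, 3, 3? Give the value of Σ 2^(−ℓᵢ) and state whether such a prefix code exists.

With common denominator 2^4 = 16: Σ 2^(−ℓᵢ) = 2/16 + 2/16 + 2/16 + 4/16 + 1/16 + 2/16 + 1/16 + 2/16 + 2/16 = 18/16 = 1.125.
Kraft's inequality requires Σ ≤ 1; here Σ = 1.125 > 1, so no such prefix code exists.

1.125; no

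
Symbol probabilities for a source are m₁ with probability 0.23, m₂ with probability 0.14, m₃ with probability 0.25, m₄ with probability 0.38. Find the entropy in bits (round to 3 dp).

1.915 bits

H = −Σ pᵢ log₂ pᵢ.
−0.23·log₂(0.23) = 0.4877
−0.14·log₂(0.14) = 0.3971
−0.25·log₂(0.25) = 0.5000
−0.38·log₂(0.38) = 0.5305
Sum ≈ 1.9152 → 1.915 bits.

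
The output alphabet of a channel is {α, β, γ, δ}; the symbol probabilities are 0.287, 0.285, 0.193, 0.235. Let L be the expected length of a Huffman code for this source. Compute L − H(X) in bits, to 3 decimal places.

0.018 bits

Entropy H = −Σ p log₂ p ≈ 1.9820 bits.
Huffman merges: 193/1000+47/200→107/250; 57/200+287/1000→143/250; 107/250+143/250→1. L = 2 ≈ 2.0000.
L − H = 2.0000 − 1.9820 = 0.018 bits.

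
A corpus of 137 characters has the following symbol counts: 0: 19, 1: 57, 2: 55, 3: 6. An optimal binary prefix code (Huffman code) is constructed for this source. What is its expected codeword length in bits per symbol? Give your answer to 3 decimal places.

1.766 bits/symbol

Probabilities are the counts divided by 137.
Repeatedly combine the two least-probable nodes; the expected code length is the sum of the merged weights.
merge 6/137 + 19/137 → 25/137
merge 25/137 + 55/137 → 80/137
merge 57/137 + 80/137 → 1
L = 25/137 + 80/137 + 1 = 242/137 ≈ 1.766 bits/symbol.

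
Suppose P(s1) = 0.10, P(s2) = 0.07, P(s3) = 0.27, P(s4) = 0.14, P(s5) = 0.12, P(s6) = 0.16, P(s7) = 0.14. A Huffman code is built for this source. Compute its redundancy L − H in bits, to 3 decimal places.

0.035 bits

Entropy H = −Σ p log₂ p ≈ 2.6951 bits.
Huffman merges: 7/100+1/10→17/100; 3/25+7/50→13/50; 7/50+4/25→3/10; 17/100+13/50→43/100; 27/100+3/10→57/100; 43/100+57/100→1. L = 273/100 ≈ 2.7300.
L − H = 2.7300 − 2.6951 = 0.035 bits.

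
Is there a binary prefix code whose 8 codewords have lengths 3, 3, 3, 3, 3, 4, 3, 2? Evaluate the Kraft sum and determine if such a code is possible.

1.0625; no

With common denominator 2^4 = 16: Σ 2^(−ℓᵢ) = 2/16 + 2/16 + 2/16 + 2/16 + 2/16 + 1/16 + 2/16 + 4/16 = 17/16 = 1.0625.
Kraft's inequality requires Σ ≤ 1; here Σ = 1.0625 > 1, so no such prefix code exists.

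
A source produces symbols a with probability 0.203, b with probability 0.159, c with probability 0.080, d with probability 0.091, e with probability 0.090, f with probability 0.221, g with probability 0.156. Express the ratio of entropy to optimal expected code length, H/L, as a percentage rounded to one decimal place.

Entropy H = −Σ p log₂ p ≈ 2.7071 bits.
Huffman merges: 2/25+9/100→17/100; 91/1000+39/250→247/1000; 159/1000+17/100→329/1000; 203/1000+221/1000→53/125; 247/1000+329/1000→72/125; 53/125+72/125→1. L = 1373/500 ≈ 2.7460.
Efficiency = H/L = 2.7071/2.7460 = 98.6%.

98.6%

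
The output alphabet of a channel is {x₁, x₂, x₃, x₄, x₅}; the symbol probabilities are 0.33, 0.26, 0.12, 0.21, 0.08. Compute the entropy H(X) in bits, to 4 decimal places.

H = −Σ pᵢ log₂ pᵢ.
−0.33·log₂(0.33) = 0.5278
−0.26·log₂(0.26) = 0.5053
−0.12·log₂(0.12) = 0.3671
−0.21·log₂(0.21) = 0.4728
−0.08·log₂(0.08) = 0.2915
Sum ≈ 2.1645 → 2.1645 bits.

2.1645 bits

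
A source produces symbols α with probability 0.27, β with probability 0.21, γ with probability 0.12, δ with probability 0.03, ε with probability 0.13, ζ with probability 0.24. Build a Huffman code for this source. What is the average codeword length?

2.43 bits/symbol

Repeatedly combine the two least-probable nodes; the expected code length is the sum of the merged weights.
merge 3/100 + 3/25 → 3/20
merge 13/100 + 3/20 → 7/25
merge 21/100 + 6/25 → 9/20
merge 27/100 + 7/25 → 11/20
merge 9/20 + 11/20 → 1
L = 3/20 + 7/25 + 9/20 + 11/20 + 1 = 243/100 = 2.43 bits/symbol.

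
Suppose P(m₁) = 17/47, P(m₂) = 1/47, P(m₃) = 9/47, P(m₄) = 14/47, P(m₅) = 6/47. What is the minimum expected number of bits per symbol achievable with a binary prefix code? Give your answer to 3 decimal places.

2.128 bits/symbol

Repeatedly combine the two least-probable nodes; the expected code length is the sum of the merged weights.
merge 1/47 + 6/47 → 7/47
merge 7/47 + 9/47 → 16/47
merge 14/47 + 16/47 → 30/47
merge 17/47 + 30/47 → 1
L = 7/47 + 16/47 + 30/47 + 1 = 100/47 ≈ 2.128 bits/symbol.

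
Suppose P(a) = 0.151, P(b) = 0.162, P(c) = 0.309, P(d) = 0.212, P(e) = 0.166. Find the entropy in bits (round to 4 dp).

2.2653 bits

H = −Σ pᵢ log₂ pᵢ.
−0.151·log₂(0.151) = 0.4118
−0.162·log₂(0.162) = 0.4254
−0.309·log₂(0.309) = 0.5235
−0.212·log₂(0.212) = 0.4744
−0.166·log₂(0.166) = 0.4301
Sum ≈ 2.2653 → 2.2653 bits.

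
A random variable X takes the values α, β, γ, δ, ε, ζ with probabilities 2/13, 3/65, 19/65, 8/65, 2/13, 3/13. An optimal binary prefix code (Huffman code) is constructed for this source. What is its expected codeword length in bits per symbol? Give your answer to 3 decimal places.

Repeatedly combine the two least-probable nodes; the expected code length is the sum of the merged weights.
merge 3/65 + 8/65 → 11/65
merge 2/13 + 2/13 → 4/13
merge 11/65 + 3/13 → 2/5
merge 19/65 + 4/13 → 3/5
merge 2/5 + 3/5 → 1
L = 11/65 + 4/13 + 2/5 + 3/5 + 1 = 161/65 ≈ 2.477 bits/symbol.

2.477 bits/symbol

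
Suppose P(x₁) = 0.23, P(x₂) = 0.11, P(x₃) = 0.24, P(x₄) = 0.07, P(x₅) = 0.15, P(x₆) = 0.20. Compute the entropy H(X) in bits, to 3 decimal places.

H = −Σ pᵢ log₂ pᵢ.
−0.23·log₂(0.23) = 0.4877
−0.11·log₂(0.11) = 0.3503
−0.24·log₂(0.24) = 0.4941
−0.07·log₂(0.07) = 0.2686
−0.15·log₂(0.15) = 0.4105
−0.20·log₂(0.20) = 0.4644
Sum ≈ 2.4756 → 2.476 bits.

2.476 bits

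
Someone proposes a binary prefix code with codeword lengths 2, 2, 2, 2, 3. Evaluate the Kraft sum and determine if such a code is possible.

1.125; no

With common denominator 2^3 = 8: Σ 2^(−ℓᵢ) = 2/8 + 2/8 + 2/8 + 2/8 + 1/8 = 9/8 = 1.125.
Kraft's inequality requires Σ ≤ 1; here Σ = 1.125 > 1, so no such prefix code exists.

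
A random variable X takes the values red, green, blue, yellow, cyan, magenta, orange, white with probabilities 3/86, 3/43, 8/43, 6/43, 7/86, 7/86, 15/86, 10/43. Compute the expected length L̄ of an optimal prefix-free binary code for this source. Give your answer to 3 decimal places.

Repeatedly combine the two least-probable nodes; the expected code length is the sum of the merged weights.
merge 3/86 + 3/43 → 9/86
merge 7/86 + 7/86 → 7/43
merge 9/86 + 6/43 → 21/86
merge 7/43 + 15/86 → 29/86
merge 8/43 + 10/43 → 18/43
merge 21/86 + 29/86 → 25/43
merge 18/43 + 25/43 → 1
L = 9/86 + 7/43 + 21/86 + 29/86 + 18/43 + 25/43 + 1 = 245/86 ≈ 2.849 bits/symbol.

2.849 bits/symbol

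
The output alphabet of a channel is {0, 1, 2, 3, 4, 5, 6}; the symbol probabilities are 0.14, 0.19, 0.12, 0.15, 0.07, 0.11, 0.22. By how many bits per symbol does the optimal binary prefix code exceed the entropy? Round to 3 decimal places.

0.041 bits

Entropy H = −Σ p log₂ p ≈ 2.7294 bits.
Huffman merges: 7/100+11/100→9/50; 3/25+7/50→13/50; 3/20+9/50→33/100; 19/100+11/50→41/100; 13/50+33/100→59/100; 41/100+59/100→1. L = 277/100 ≈ 2.7700.
L − H = 2.7700 − 2.7294 = 0.041 bits.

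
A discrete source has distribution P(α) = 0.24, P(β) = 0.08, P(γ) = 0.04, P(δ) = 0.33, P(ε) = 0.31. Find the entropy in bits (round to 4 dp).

2.0230 bits

H = −Σ pᵢ log₂ pᵢ.
−0.24·log₂(0.24) = 0.4941
−0.08·log₂(0.08) = 0.2915
−0.04·log₂(0.04) = 0.1858
−0.33·log₂(0.33) = 0.5278
−0.31·log₂(0.31) = 0.5238
Sum ≈ 2.0230 → 2.0230 bits.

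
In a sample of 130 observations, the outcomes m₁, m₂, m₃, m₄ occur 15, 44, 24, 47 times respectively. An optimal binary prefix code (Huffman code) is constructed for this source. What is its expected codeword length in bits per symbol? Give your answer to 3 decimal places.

Probabilities are the counts divided by 130.
Repeatedly combine the two least-probable nodes; the expected code length is the sum of the merged weights.
merge 3/26 + 12/65 → 3/10
merge 3/10 + 22/65 → 83/130
merge 47/130 + 83/130 → 1
L = 3/10 + 83/130 + 1 = 126/65 ≈ 1.938 bits/symbol.

1.938 bits/symbol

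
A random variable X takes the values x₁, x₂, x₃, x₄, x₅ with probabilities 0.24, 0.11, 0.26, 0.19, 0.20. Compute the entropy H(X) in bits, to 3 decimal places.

2.269 bits

H = −Σ pᵢ log₂ pᵢ.
−0.24·log₂(0.24) = 0.4941
−0.11·log₂(0.11) = 0.3503
−0.26·log₂(0.26) = 0.5053
−0.19·log₂(0.19) = 0.4552
−0.20·log₂(0.20) = 0.4644
Sum ≈ 2.2693 → 2.269 bits.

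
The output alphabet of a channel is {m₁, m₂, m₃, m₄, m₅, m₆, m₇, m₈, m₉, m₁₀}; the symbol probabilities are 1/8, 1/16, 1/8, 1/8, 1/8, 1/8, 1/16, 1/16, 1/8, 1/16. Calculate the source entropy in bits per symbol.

3.25 bits

Each probability is a power of 1/2, so log₂(1/p) is an integer.
H = Σ p·log₂(1/p) = 1/8·3 + 1/16·4 + 1/8·3 + 1/8·3 + 1/8·3 + 1/8·3 + 1/16·4 + 1/16·4 + 1/8·3 + 1/16·4 = 3.25 bits.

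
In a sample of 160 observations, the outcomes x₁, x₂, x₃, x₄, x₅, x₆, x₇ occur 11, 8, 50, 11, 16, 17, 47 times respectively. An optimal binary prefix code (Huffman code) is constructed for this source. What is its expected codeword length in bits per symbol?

Probabilities are the counts divided by 160.
Repeatedly combine the two least-probable nodes; the expected code length is the sum of the merged weights.
merge 1/20 + 11/160 → 19/160
merge 11/160 + 1/10 → 27/160
merge 17/160 + 19/160 → 9/40
merge 27/160 + 9/40 → 63/160
merge 47/160 + 5/16 → 97/160
merge 63/160 + 97/160 → 1
L = 19/160 + 27/160 + 9/40 + 63/160 + 97/160 + 1 = 201/80 = 2.5125 bits/symbol.

2.5125 bits/symbol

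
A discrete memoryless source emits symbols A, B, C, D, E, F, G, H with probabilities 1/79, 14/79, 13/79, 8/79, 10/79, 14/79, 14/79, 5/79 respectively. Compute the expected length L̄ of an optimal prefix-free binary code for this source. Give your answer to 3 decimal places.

Repeatedly combine the two least-probable nodes; the expected code length is the sum of the merged weights.
merge 1/79 + 5/79 → 6/79
merge 6/79 + 8/79 → 14/79
merge 10/79 + 13/79 → 23/79
merge 14/79 + 14/79 → 28/79
merge 14/79 + 14/79 → 28/79
merge 23/79 + 28/79 → 51/79
merge 28/79 + 51/79 → 1
L = 6/79 + 14/79 + 23/79 + 28/79 + 28/79 + 51/79 + 1 = 229/79 ≈ 2.899 bits/symbol.

2.899 bits/symbol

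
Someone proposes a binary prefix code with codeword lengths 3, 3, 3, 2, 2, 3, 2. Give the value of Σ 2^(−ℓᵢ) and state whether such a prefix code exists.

With common denominator 2^3 = 8: Σ 2^(−ℓᵢ) = 1/8 + 1/8 + 1/8 + 2/8 + 2/8 + 1/8 + 2/8 = 10/8 = 1.25.
Kraft's inequality requires Σ ≤ 1; here Σ = 1.25 > 1, so no such prefix code exists.

1.25; no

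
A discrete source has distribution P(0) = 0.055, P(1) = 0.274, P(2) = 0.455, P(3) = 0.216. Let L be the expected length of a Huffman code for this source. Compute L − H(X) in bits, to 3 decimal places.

0.080 bits

Entropy H = −Σ p log₂ p ≈ 1.7364 bits.
Huffman merges: 11/200+27/125→271/1000; 271/1000+137/500→109/200; 91/200+109/200→1. L = 227/125 ≈ 1.8160.
L − H = 1.8160 − 1.7364 = 0.080 bits.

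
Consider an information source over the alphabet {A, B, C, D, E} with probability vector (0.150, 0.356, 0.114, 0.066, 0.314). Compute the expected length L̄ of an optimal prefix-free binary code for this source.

Repeatedly combine the two least-probable nodes; the expected code length is the sum of the merged weights.
merge 33/500 + 57/500 → 9/50
merge 3/20 + 9/50 → 33/100
merge 157/500 + 33/100 → 161/250
merge 89/250 + 161/250 → 1
L = 9/50 + 33/100 + 161/250 + 1 = 1077/500 = 2.154 bits/symbol.

2.154 bits/symbol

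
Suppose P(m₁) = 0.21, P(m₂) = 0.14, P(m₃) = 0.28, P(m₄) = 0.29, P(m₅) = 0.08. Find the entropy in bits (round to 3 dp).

H = −Σ pᵢ log₂ pᵢ.
−0.21·log₂(0.21) = 0.4728
−0.14·log₂(0.14) = 0.3971
−0.28·log₂(0.28) = 0.5142
−0.29·log₂(0.29) = 0.5179
−0.08·log₂(0.08) = 0.2915
Sum ≈ 2.1936 → 2.194 bits.

2.194 bits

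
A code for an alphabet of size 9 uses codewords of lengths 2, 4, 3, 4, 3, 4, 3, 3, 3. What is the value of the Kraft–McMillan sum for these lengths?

With common denominator 2^4 = 16: Σ 2^(−ℓᵢ) = 4/16 + 1/16 + 2/16 + 1/16 + 2/16 + 1/16 + 2/16 + 2/16 + 2/16 = 17/16 = 1.0625.

1.0625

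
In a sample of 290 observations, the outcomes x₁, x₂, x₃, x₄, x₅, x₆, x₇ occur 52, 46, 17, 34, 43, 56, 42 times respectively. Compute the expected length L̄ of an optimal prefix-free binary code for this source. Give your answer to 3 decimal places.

2.803 bits/symbol

Probabilities are the counts divided by 290.
Repeatedly combine the two least-probable nodes; the expected code length is the sum of the merged weights.
merge 17/290 + 17/145 → 51/290
merge 21/145 + 43/290 → 17/58
merge 23/145 + 51/290 → 97/290
merge 26/145 + 28/145 → 54/145
merge 17/58 + 97/290 → 91/145
merge 54/145 + 91/145 → 1
L = 51/290 + 17/58 + 97/290 + 54/145 + 91/145 + 1 = 813/290 ≈ 2.803 bits/symbol.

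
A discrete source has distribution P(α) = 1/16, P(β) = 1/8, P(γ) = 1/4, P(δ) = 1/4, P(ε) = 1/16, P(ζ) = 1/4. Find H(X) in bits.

2.375 bits

Each probability is a power of 1/2, so log₂(1/p) is an integer.
H = Σ p·log₂(1/p) = 1/16·4 + 1/8·3 + 1/4·2 + 1/4·2 + 1/16·4 + 1/4·2 = 2.375 bits.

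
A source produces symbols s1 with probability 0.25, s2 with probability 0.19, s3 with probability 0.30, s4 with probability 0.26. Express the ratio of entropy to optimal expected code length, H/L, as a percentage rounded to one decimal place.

Entropy H = −Σ p log₂ p ≈ 1.9816 bits.
Huffman merges: 19/100+1/4→11/25; 13/50+3/10→14/25; 11/25+14/25→1. L = 2 ≈ 2.0000.
Efficiency = H/L = 1.9816/2.0000 = 99.1%.

99.1%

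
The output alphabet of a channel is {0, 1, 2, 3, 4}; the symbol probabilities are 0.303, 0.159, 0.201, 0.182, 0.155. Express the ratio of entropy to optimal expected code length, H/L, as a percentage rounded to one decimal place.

98.2%

Entropy H = −Σ p log₂ p ≈ 2.2733 bits.
Huffman merges: 31/200+159/1000→157/500; 91/500+201/1000→383/1000; 303/1000+157/500→617/1000; 383/1000+617/1000→1. L = 1157/500 ≈ 2.3140.
Efficiency = H/L = 2.2733/2.3140 = 98.2%.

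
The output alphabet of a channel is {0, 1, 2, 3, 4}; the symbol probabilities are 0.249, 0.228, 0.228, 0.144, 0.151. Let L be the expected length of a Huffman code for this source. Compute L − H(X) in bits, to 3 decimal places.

Entropy H = −Σ p log₂ p ≈ 2.2865 bits.
Huffman merges: 18/125+151/1000→59/200; 57/250+57/250→57/125; 249/1000+59/200→68/125; 57/125+68/125→1. L = 459/200 ≈ 2.2950.
L − H = 2.2950 − 2.2865 = 0.009 bits.

0.009 bits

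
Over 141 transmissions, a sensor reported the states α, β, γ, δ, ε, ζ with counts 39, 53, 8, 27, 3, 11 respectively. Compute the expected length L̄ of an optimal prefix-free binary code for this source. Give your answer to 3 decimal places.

2.206 bits/symbol

Probabilities are the counts divided by 141.
Repeatedly combine the two least-probable nodes; the expected code length is the sum of the merged weights.
merge 1/47 + 8/141 → 11/141
merge 11/141 + 11/141 → 22/141
merge 22/141 + 9/47 → 49/141
merge 13/47 + 49/141 → 88/141
merge 53/141 + 88/141 → 1
L = 11/141 + 22/141 + 49/141 + 88/141 + 1 = 311/141 ≈ 2.206 bits/symbol.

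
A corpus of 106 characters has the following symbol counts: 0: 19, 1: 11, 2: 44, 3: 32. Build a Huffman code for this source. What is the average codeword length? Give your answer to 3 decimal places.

Probabilities are the counts divided by 106.
Repeatedly combine the two least-probable nodes; the expected code length is the sum of the merged weights.
merge 11/106 + 19/106 → 15/53
merge 15/53 + 16/53 → 31/53
merge 22/53 + 31/53 → 1
L = 15/53 + 31/53 + 1 = 99/53 ≈ 1.868 bits/symbol.

1.868 bits/symbol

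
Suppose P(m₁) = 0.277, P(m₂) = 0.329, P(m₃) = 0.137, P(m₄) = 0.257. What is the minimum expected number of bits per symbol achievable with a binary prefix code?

2 bits/symbol

Repeatedly combine the two least-probable nodes; the expected code length is the sum of the merged weights.
merge 137/1000 + 257/1000 → 197/500
merge 277/1000 + 329/1000 → 303/500
merge 197/500 + 303/500 → 1
L = 197/500 + 303/500 + 1 = 2 bits/symbol.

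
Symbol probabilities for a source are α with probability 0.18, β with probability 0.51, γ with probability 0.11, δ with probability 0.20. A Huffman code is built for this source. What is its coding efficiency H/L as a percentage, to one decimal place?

98.6%

Entropy H = −Σ p log₂ p ≈ 1.7554 bits.
Huffman merges: 11/100+9/50→29/100; 1/5+29/100→49/100; 49/100+51/100→1. L = 89/50 ≈ 1.7800.
Efficiency = H/L = 1.7554/1.7800 = 98.6%.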